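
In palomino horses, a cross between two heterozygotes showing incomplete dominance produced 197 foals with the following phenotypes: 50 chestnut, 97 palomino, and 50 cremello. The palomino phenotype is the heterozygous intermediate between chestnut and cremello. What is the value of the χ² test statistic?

0.046

With incomplete dominance, a heterozygote × heterozygote cross gives a 1:2:1 phenotypic ratio.
Expected counts for N = 197 under a 1:2:1 ratio (total parts = 4):
  chestnut: 197 × 1/4 = 49.25
  palomino: 197 × 2/4 = 98.5
  cremello: 197 × 1/4 = 49.25
χ² = Σ (O − E)² / E
  chestnut: (50 − 49.25)² / 49.25 = 0.0114
  palomino: (97 − 98.5)² / 98.5 = 0.0228
  cremello: (50 − 49.25)² / 49.25 = 0.0114
χ² = 0.0114 + 0.0228 + 0.0114 = 0.0456 ≈ 0.046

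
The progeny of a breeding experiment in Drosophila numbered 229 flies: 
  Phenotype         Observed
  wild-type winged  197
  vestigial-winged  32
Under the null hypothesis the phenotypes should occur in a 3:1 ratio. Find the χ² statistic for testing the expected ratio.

14.849

Total ratio parts = 4. Expected numbers out of 229:
  wild-type winged: 229 × 3/4 = 171.75
  vestigial-winged: 229 × 1/4 = 57.25
χ² = Σ (O − E)² / E
  wild-type winged: (197 − 171.75)² / 171.75 = 3.7122
  vestigial-winged: (32 − 57.25)² / 57.25 = 11.1365
χ² = 3.7122 + 11.1365 = 14.8487 ≈ 14.849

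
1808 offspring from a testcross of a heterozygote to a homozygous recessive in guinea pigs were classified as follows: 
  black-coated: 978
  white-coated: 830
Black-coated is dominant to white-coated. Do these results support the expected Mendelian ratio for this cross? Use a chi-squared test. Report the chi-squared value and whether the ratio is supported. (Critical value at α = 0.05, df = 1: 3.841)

A testcross of a heterozygote (Aa × aa) gives a 1:1 phenotypic ratio.
Under the 1:1 hypothesis (Σ ratio = 2, N = 1808):
  black-coated: 1808 × 1/2 = 904
  white-coated: 1808 × 1/2 = 904
χ² = Σ (O − E)² / E
  black-coated: (978 − 904)² / 904 = 6.0575
  white-coated: (830 − 904)² / 904 = 6.0575
χ² = 6.0575 + 6.0575 = 12.115
Degrees of freedom = 2 − 1 = 1; critical value at α = 0.05 is 3.841.
Since 12.115 > 3.841, we reject the null hypothesis — the data do not fit the 1:1 ratio.

12.115; not consistent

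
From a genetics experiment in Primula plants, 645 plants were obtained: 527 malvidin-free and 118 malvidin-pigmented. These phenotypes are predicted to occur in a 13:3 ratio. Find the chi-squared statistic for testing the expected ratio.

Total ratio parts = 16. Expected numbers out of 645:
  malvidin-free: 645 × 13/16 = 524.0625
  malvidin-pigmented: 645 × 3/16 = 120.9375
χ² = Σ (O − E)² / E
  malvidin-free: (527 − 524.0625)² / 524.0625 = 0.0165
  malvidin-pigmented: (118 − 120.9375)² / 120.9375 = 0.0714
χ² = 0.0165 + 0.0714 = 0.0879 ≈ 0.088

0.088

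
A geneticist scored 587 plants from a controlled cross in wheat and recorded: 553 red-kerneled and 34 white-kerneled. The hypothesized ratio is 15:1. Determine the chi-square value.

The 15:1 ratio has 16 parts, so with N = 587 the expected counts are:
  red-kerneled: 587 × 15/16 = 550.3125
  white-kerneled: 587 × 1/16 = 36.6875
χ² = Σ (O − E)² / E
  red-kerneled: (553 − 550.3125)² / 550.3125 = 0.0131
  white-kerneled: (34 − 36.6875)² / 36.6875 = 0.1969
χ² = 0.0131 + 0.1969 = 0.210

0.210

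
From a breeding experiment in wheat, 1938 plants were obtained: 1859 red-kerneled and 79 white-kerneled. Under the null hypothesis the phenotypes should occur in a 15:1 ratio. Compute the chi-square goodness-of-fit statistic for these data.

15.627

Under the 15:1 hypothesis (Σ ratio = 16, N = 1938):
  red-kerneled: 1938 × 15/16 = 1816.875
  white-kerneled: 1938 × 1/16 = 121.125
χ² = Σ (O − E)² / E
  red-kerneled: (1859 − 1816.875)² / 1816.875 = 0.9767
  white-kerneled: (79 − 121.125)² / 121.125 = 14.6503
χ² = 0.9767 + 14.6503 = 15.627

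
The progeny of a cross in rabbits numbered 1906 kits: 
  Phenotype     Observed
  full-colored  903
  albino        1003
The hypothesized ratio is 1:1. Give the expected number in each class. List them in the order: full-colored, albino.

Under the 1:1 hypothesis (Σ ratio = 2, N = 1906):
  full-colored: 1906 × 1/2 = 953
  albino: 1906 × 1/2 = 953

953, 953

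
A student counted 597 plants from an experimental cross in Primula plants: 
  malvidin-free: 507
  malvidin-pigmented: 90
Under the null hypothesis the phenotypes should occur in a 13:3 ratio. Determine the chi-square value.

5.291

Expected counts for N = 597 under a 13:3 ratio (total parts = 16):
  malvidin-free: 597 × 13/16 = 485.0625
  malvidin-pigmented: 597 × 3/16 = 111.9375
χ² = Σ (O − E)² / E
  malvidin-free: (507 − 485.0625)² / 485.0625 = 0.9921
  malvidin-pigmented: (90 − 111.9375)² / 111.9375 = 4.2993
χ² = 0.9921 + 4.2993 = 5.2914 ≈ 5.291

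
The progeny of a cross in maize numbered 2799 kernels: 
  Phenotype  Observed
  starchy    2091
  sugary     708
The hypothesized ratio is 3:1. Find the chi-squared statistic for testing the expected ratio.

0.130

Under the 3:1 hypothesis (Σ ratio = 4, N = 2799):
  starchy: 2799 × 3/4 = 2099.25
  sugary: 2799 × 1/4 = 699.75
χ² = Σ (O − E)² / E
  starchy: (2091 − 2099.25)² / 2099.25 = 0.0324
  sugary: (708 − 699.75)² / 699.75 = 0.0973
χ² = 0.0324 + 0.0973 = 0.1297 ≈ 0.130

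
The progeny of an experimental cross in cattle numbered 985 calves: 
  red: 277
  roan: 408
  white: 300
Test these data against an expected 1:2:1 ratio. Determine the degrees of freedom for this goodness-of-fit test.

2

A goodness-of-fit test with 3 phenotype classes has df = 3 − 1 = 2.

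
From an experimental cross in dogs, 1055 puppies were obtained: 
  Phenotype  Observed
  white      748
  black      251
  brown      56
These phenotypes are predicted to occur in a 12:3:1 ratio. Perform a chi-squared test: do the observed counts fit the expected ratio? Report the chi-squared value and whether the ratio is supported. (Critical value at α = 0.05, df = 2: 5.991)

18.163; not consistent

Under the 12:3:1 hypothesis (Σ ratio = 16, N = 1055):
  white: 1055 × 12/16 = 791.25
  black: 1055 × 3/16 = 197.8125
  brown: 1055 × 1/16 = 65.9375
χ² = Σ (O − E)² / E
  white: (748 − 791.25)² / 791.25 = 2.3641
  black: (251 − 197.8125)² / 197.8125 = 14.3010
  brown: (56 − 65.9375)² / 65.9375 = 1.4977
χ² = 2.3641 + 14.3010 + 1.4977 = 18.1628 ≈ 18.163
Degrees of freedom = 3 − 1 = 2; critical value at α = 0.05 is 5.991.
Since 18.163 > 5.991, we reject the null hypothesis — the data do not fit the 12:3:1 ratio.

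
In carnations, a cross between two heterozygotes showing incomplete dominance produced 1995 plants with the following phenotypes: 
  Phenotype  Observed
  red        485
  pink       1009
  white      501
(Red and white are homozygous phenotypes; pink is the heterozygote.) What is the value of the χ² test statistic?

0.522

With incomplete dominance, a heterozygote × heterozygote cross gives a 1:2:1 phenotypic ratio.
Under the 1:2:1 hypothesis (Σ ratio = 4, N = 1995):
  red: 1995 × 1/4 = 498.75
  pink: 1995 × 2/4 = 997.5
  white: 1995 × 1/4 = 498.75
χ² = Σ (O − E)² / E
  red: (485 − 498.75)² / 498.75 = 0.3791
  pink: (1009 − 997.5)² / 997.5 = 0.1326
  white: (501 − 498.75)² / 498.75 = 0.0102
χ² = 0.3791 + 0.1326 + 0.0102 = 0.5219 ≈ 0.522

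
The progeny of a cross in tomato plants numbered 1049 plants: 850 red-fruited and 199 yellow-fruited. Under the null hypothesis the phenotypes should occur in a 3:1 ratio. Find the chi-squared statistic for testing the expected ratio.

Expected counts for N = 1049 under a 3:1 ratio (total parts = 4):
  red-fruited: 1049 × 3/4 = 786.75
  yellow-fruited: 1049 × 1/4 = 262.25
χ² = Σ (O − E)² / E
  red-fruited: (850 − 786.75)² / 786.75 = 5.0849
  yellow-fruited: (199 − 262.25)² / 262.25 = 15.2548
χ² = 5.0849 + 15.2548 = 20.3397 ≈ 20.340

20.340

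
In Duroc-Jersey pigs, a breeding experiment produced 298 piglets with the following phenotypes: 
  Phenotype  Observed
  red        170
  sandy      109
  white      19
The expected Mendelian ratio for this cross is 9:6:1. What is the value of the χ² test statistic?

0.109

Total ratio parts = 16. Expected numbers out of 298:
  red: 298 × 9/16 = 167.625
  sandy: 298 × 6/16 = 111.75
  white: 298 × 1/16 = 18.625
χ² = Σ (O − E)² / E
  red: (170 − 167.625)² / 167.625 = 0.0337
  sandy: (109 − 111.75)² / 111.75 = 0.0677
  white: (19 − 18.625)² / 18.625 = 0.0076
χ² = 0.0337 + 0.0677 + 0.0076 = 0.109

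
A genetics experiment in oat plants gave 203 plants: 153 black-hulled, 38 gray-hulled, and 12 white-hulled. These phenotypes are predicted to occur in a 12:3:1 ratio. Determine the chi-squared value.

0.041

Total ratio parts = 16. Expected numbers out of 203:
  black-hulled: 203 × 12/16 = 152.25
  gray-hulled: 203 × 3/16 = 38.0625
  white-hulled: 203 × 1/16 = 12.6875
χ² = Σ (O − E)² / E
  black-hulled: (153 − 152.25)² / 152.25 = 0.0037
  gray-hulled: (38 − 38.0625)² / 38.0625 = 0.0001
  white-hulled: (12 − 12.6875)² / 12.6875 = 0.0373
χ² = 0.0037 + 0.0001 + 0.0373 = 0.0411 ≈ 0.041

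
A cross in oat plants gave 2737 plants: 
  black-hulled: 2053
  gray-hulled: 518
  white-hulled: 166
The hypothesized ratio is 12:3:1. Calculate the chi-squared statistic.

0.195

Expected counts for N = 2737 under a 12:3:1 ratio (total parts = 16):
  black-hulled: 2737 × 12/16 = 2052.75
  gray-hulled: 2737 × 3/16 = 513.1875
  white-hulled: 2737 × 1/16 = 171.0625
χ² = Σ (O − E)² / E
  black-hulled: (2053 − 2052.75)² / 2052.75 = 0.0000
  gray-hulled: (518 − 513.1875)² / 513.1875 = 0.0451
  white-hulled: (166 − 171.0625)² / 171.0625 = 0.1498
χ² = 0.0000 + 0.0451 + 0.1498 = 0.1949 ≈ 0.195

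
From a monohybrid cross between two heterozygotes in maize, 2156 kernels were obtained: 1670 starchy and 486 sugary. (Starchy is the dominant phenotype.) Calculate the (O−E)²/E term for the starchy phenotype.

1.737

For a monohybrid cross between heterozygotes with complete dominance, the expected phenotypic ratio is 3:1.
The 3:1 ratio has 4 parts, so with N = 2156 the expected counts are:
  starchy: 2156 × 3/4 = 1617
  sugary: 2156 × 1/4 = 539
Contribution of starchy: (1670 − 1617)² / 1617 = 1.7372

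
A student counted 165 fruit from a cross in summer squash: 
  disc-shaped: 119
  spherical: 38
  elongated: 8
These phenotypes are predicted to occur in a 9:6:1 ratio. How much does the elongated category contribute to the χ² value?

0.519

Under the 9:6:1 hypothesis (Σ ratio = 16, N = 165):
  disc-shaped: 165 × 9/16 = 92.8125
  spherical: 165 × 6/16 = 61.875
  elongated: 165 × 1/16 = 10.3125
Contribution of elongated: (8 − 10.3125)² / 10.3125 = 0.5186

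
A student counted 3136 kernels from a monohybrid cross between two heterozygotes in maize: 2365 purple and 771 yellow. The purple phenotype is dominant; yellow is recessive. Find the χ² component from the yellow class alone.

For a monohybrid cross between heterozygotes with complete dominance, the expected phenotypic ratio is 3:1.
The 3:1 ratio has 4 parts, so with N = 3136 the expected counts are:
  purple: 3136 × 3/4 = 2352
  yellow: 3136 × 1/4 = 784
Contribution of yellow: (771 − 784)² / 784 = 0.2156

0.216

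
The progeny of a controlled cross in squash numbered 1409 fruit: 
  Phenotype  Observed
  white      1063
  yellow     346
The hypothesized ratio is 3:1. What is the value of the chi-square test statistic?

Total ratio parts = 4. Expected numbers out of 1409:
  white: 1409 × 3/4 = 1056.75
  yellow: 1409 × 1/4 = 352.25
χ² = Σ (O − E)² / E
  white: (1063 − 1056.75)² / 1056.75 = 0.0370
  yellow: (346 − 352.25)² / 352.25 = 0.1109
χ² = 0.0370 + 0.1109 = 0.1479 ≈ 0.148

0.148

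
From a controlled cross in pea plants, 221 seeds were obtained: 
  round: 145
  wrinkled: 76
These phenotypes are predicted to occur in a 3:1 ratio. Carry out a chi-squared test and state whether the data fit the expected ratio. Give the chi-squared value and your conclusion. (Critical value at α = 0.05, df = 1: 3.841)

The 3:1 ratio has 4 parts, so with N = 221 the expected counts are:
  round: 221 × 3/4 = 165.75
  wrinkled: 221 × 1/4 = 55.25
χ² = Σ (O − E)² / E
  round: (145 − 165.75)² / 165.75 = 2.5977
  wrinkled: (76 − 55.25)² / 55.25 = 7.7930
χ² = 2.5977 + 7.7930 = 10.3907 ≈ 10.391
Degrees of freedom = 2 − 1 = 1; critical value at α = 0.05 is 3.841.
Since 10.391 > 3.841, we reject the null hypothesis — the data do not fit the 3:1 ratio.

10.391; not consistent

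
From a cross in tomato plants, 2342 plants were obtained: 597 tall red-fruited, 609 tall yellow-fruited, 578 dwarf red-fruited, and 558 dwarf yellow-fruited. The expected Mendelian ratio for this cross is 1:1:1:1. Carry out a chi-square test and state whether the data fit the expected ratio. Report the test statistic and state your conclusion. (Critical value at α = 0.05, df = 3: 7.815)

Expected counts for N = 2342 under a 1:1:1:1 ratio (total parts = 4):
  tall red-fruited: 2342 × 1/4 = 585.5
  tall yellow-fruited: 2342 × 1/4 = 585.5
  dwarf red-fruited: 2342 × 1/4 = 585.5
  dwarf yellow-fruited: 2342 × 1/4 = 585.5
χ² = Σ (O − E)² / E
  tall red-fruited: (597 − 585.5)² / 585.5 = 0.2259
  tall yellow-fruited: (609 − 585.5)² / 585.5 = 0.9432
  dwarf red-fruited: (578 − 585.5)² / 585.5 = 0.0961
  dwarf yellow-fruited: (558 − 585.5)² / 585.5 = 1.2916
χ² = 0.2259 + 0.9432 + 0.0961 + 1.2916 = 2.5568 ≈ 2.557
Degrees of freedom = 4 − 1 = 3; critical value at α = 0.05 is 7.815.
Since 2.557 < 7.815, we fail to reject the null hypothesis — the data are consistent with the 1:1:1:1 ratio.

2.557; consistent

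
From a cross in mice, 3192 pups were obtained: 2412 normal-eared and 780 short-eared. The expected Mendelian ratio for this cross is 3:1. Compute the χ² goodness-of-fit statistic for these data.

0.541

Under the 3:1 hypothesis (Σ ratio = 4, N = 3192):
  normal-eared: 3192 × 3/4 = 2394
  short-eared: 3192 × 1/4 = 798
χ² = Σ (O − E)² / E
  normal-eared: (2412 − 2394)² / 2394 = 0.1353
  short-eared: (780 − 798)² / 798 = 0.4060
χ² = 0.1353 + 0.4060 = 0.5413 ≈ 0.541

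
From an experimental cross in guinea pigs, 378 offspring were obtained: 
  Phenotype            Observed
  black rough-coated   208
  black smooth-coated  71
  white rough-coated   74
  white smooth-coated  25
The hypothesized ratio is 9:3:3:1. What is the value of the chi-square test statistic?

0.319

Under the 9:3:3:1 hypothesis (Σ ratio = 16, N = 378):
  black rough-coated: 378 × 9/16 = 212.625
  black smooth-coated: 378 × 3/16 = 70.875
  white rough-coated: 378 × 3/16 = 70.875
  white smooth-coated: 378 × 1/16 = 23.625
χ² = Σ (O − E)² / E
  black rough-coated: (208 − 212.625)² / 212.625 = 0.1006
  black smooth-coated: (71 − 70.875)² / 70.875 = 0.0002
  white rough-coated: (74 − 70.875)² / 70.875 = 0.1378
  white smooth-coated: (25 − 23.625)² / 23.625 = 0.0800
χ² = 0.1006 + 0.0002 + 0.1378 + 0.0800 = 0.3186 ≈ 0.319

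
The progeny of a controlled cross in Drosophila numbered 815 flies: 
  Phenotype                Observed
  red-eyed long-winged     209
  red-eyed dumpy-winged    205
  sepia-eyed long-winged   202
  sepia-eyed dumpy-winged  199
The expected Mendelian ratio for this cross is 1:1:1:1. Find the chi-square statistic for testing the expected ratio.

The 1:1:1:1 ratio has 4 parts, so with N = 815 the expected counts are:
  red-eyed long-winged: 815 × 1/4 = 203.75
  red-eyed dumpy-winged: 815 × 1/4 = 203.75
  sepia-eyed long-winged: 815 × 1/4 = 203.75
  sepia-eyed dumpy-winged: 815 × 1/4 = 203.75
χ² = Σ (O − E)² / E
  red-eyed long-winged: (209 − 203.75)² / 203.75 = 0.1353
  red-eyed dumpy-winged: (205 − 203.75)² / 203.75 = 0.0077
  sepia-eyed long-winged: (202 − 203.75)² / 203.75 = 0.0150
  sepia-eyed dumpy-winged: (199 − 203.75)² / 203.75 = 0.1107
χ² = 0.1353 + 0.0077 + 0.0150 + 0.1107 = 0.2687 ≈ 0.269

0.269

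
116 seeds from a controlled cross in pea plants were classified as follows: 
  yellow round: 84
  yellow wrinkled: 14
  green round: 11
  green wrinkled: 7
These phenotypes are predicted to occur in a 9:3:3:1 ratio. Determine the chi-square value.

Under the 9:3:3:1 hypothesis (Σ ratio = 16, N = 116):
  yellow round: 116 × 9/16 = 65.25
  yellow wrinkled: 116 × 3/16 = 21.75
  green round: 116 × 3/16 = 21.75
  green wrinkled: 116 × 1/16 = 7.25
χ² = Σ (O − E)² / E
  yellow round: (84 − 65.25)² / 65.25 = 5.3879
  yellow wrinkled: (14 − 21.75)² / 21.75 = 2.7615
  green round: (11 − 21.75)² / 21.75 = 5.3132
  green wrinkled: (7 − 7.25)² / 7.25 = 0.0086
χ² = 5.3879 + 2.7615 + 5.3132 + 0.0086 = 13.4712 ≈ 13.471

13.471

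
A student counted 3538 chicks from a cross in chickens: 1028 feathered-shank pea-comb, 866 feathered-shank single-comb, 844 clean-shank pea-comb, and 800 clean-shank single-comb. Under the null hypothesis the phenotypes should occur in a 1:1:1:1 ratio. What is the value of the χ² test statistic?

Under the 1:1:1:1 hypothesis (Σ ratio = 4, N = 3538):
  feathered-shank pea-comb: 3538 × 1/4 = 884.5
  feathered-shank single-comb: 3538 × 1/4 = 884.5
  clean-shank pea-comb: 3538 × 1/4 = 884.5
  clean-shank single-comb: 3538 × 1/4 = 884.5
χ² = Σ (O − E)² / E
  feathered-shank pea-comb: (1028 − 884.5)² / 884.5 = 23.2812
  feathered-shank single-comb: (866 − 884.5)² / 884.5 = 0.3869
  clean-shank pea-comb: (844 − 884.5)² / 884.5 = 1.8544
  clean-shank single-comb: (800 − 884.5)² / 884.5 = 8.0726
χ² = 23.2812 + 0.3869 + 1.8544 + 8.0726 = 33.5951 ≈ 33.595

33.595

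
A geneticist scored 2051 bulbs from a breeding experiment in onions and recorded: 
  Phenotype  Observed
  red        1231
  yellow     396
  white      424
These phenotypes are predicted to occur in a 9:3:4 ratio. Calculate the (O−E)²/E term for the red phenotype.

5.181

Total ratio parts = 16. Expected numbers out of 2051:
  red: 2051 × 9/16 = 1153.6875
  yellow: 2051 × 3/16 = 384.5625
  white: 2051 × 4/16 = 512.75
Contribution of red: (1231 − 1153.6875)² / 1153.6875 = 5.1810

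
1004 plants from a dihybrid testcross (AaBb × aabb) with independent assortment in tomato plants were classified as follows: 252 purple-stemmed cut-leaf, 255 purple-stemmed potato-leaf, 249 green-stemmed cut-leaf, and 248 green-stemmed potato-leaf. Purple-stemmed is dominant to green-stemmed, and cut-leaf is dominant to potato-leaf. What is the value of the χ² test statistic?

0.120

A dihybrid testcross with independent assortment gives a 1:1:1:1 ratio.
The 1:1:1:1 ratio has 4 parts, so with N = 1004 the expected counts are:
  purple-stemmed cut-leaf: 1004 × 1/4 = 251
  purple-stemmed potato-leaf: 1004 × 1/4 = 251
  green-stemmed cut-leaf: 1004 × 1/4 = 251
  green-stemmed potato-leaf: 1004 × 1/4 = 251
χ² = Σ (O − E)² / E
  purple-stemmed cut-leaf: (252 − 251)² / 251 = 0.0040
  purple-stemmed potato-leaf: (255 − 251)² / 251 = 0.0637
  green-stemmed cut-leaf: (249 − 251)² / 251 = 0.0159
  green-stemmed potato-leaf: (248 − 251)² / 251 = 0.0359
χ² = 0.0040 + 0.0637 + 0.0159 + 0.0359 = 0.1195 ≈ 0.120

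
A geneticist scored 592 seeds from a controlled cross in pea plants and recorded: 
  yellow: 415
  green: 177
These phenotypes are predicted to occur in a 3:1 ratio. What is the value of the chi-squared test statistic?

7.577

Total ratio parts = 4. Expected numbers out of 592:
  yellow: 592 × 3/4 = 444
  green: 592 × 1/4 = 148
χ² = Σ (O − E)² / E
  yellow: (415 − 444)² / 444 = 1.8941
  green: (177 − 148)² / 148 = 5.6824
χ² = 1.8941 + 5.6824 = 7.5765 ≈ 7.577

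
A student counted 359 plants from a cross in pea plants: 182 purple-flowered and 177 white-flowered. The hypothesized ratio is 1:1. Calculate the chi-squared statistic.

Total ratio parts = 2. Expected numbers out of 359:
  purple-flowered: 359 × 1/2 = 179.5
  white-flowered: 359 × 1/2 = 179.5
χ² = Σ (O − E)² / E
  purple-flowered: (182 − 179.5)² / 179.5 = 0.0348
  white-flowered: (177 − 179.5)² / 179.5 = 0.0348
χ² = 0.0348 + 0.0348 = 0.0696 ≈ 0.070

0.070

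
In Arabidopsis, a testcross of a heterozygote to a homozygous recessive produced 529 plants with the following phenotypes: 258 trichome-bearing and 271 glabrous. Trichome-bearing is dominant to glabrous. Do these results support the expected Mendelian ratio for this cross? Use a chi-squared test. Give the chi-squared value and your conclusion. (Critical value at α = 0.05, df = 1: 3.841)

0.319; consistent

A testcross of a heterozygote (Aa × aa) gives a 1:1 phenotypic ratio.
The 1:1 ratio has 2 parts, so with N = 529 the expected counts are:
  trichome-bearing: 529 × 1/2 = 264.5
  glabrous: 529 × 1/2 = 264.5
χ² = Σ (O − E)² / E
  trichome-bearing: (258 − 264.5)² / 264.5 = 0.1597
  glabrous: (271 − 264.5)² / 264.5 = 0.1597
χ² = 0.1597 + 0.1597 = 0.3194 ≈ 0.319
Degrees of freedom = 2 − 1 = 1; critical value at α = 0.05 is 3.841.
Since 0.319 < 3.841, we fail to reject the null hypothesis — the data are consistent with the 1:1 ratio.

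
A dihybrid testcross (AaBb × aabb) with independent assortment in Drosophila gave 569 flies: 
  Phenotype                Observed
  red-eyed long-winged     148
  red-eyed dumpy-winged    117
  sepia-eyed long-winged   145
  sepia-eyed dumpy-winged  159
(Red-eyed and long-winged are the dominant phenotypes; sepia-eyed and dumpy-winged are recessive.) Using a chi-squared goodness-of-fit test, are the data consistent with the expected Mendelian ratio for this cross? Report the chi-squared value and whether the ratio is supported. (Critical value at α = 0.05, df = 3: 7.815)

A dihybrid testcross with independent assortment gives a 1:1:1:1 ratio.
Total ratio parts = 4. Expected numbers out of 569:
  red-eyed long-winged: 569 × 1/4 = 142.25
  red-eyed dumpy-winged: 569 × 1/4 = 142.25
  sepia-eyed long-winged: 569 × 1/4 = 142.25
  sepia-eyed dumpy-winged: 569 × 1/4 = 142.25
χ² = Σ (O − E)² / E
  red-eyed long-winged: (148 − 142.25)² / 142.25 = 0.2324
  red-eyed dumpy-winged: (117 − 142.25)² / 142.25 = 4.4820
  sepia-eyed long-winged: (145 − 142.25)² / 142.25 = 0.0532
  sepia-eyed dumpy-winged: (159 − 142.25)² / 142.25 = 1.9723
χ² = 0.2324 + 4.4820 + 0.0532 + 1.9723 = 6.7399 ≈ 6.740
Degrees of freedom = 4 − 1 = 3; critical value at α = 0.05 is 7.815.
Since 6.740 < 7.815, we fail to reject the null hypothesis — the data are consistent with the 1:1:1:1 ratio.

6.740; consistent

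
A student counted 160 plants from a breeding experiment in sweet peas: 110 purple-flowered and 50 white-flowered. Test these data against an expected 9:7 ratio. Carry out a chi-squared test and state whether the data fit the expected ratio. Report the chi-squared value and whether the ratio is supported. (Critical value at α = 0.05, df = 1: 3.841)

10.159; not consistent

Total ratio parts = 16. Expected numbers out of 160:
  purple-flowered: 160 × 9/16 = 90
  white-flowered: 160 × 7/16 = 70
χ² = Σ (O − E)² / E
  purple-flowered: (110 − 90)² / 90 = 4.4444
  white-flowered: (50 − 70)² / 70 = 5.7143
χ² = 4.4444 + 5.7143 = 10.1587 ≈ 10.159
Degrees of freedom = 2 − 1 = 1; critical value at α = 0.05 is 3.841.
Since 10.159 > 3.841, we reject the null hypothesis — the data do not fit the 9:7 ratio.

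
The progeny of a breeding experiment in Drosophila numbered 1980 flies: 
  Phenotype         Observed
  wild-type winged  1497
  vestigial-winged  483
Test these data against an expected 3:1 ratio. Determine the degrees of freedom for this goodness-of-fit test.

1

A goodness-of-fit test with 2 phenotype classes has df = 2 − 1 = 1.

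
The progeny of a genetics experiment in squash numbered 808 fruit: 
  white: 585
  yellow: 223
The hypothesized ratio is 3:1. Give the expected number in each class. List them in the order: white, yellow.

Under the 3:1 hypothesis (Σ ratio = 4, N = 808):
  white: 808 × 3/4 = 606
  yellow: 808 × 1/4 = 202

606, 202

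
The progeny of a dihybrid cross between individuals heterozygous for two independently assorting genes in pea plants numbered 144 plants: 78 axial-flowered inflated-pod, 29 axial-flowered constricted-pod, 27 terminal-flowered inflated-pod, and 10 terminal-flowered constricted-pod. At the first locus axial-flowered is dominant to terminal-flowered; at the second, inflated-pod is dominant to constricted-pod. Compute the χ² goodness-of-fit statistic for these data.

A dihybrid F₂ with independent assortment and complete dominance at both loci gives a 9:3:3:1 phenotypic ratio.
Expected counts for N = 144 under a 9:3:3:1 ratio (total parts = 16):
  axial-flowered inflated-pod: 144 × 9/16 = 81
  axial-flowered constricted-pod: 144 × 3/16 = 27
  terminal-flowered inflated-pod: 144 × 3/16 = 27
  terminal-flowered constricted-pod: 144 × 1/16 = 9
χ² = Σ (O − E)² / E
  axial-flowered inflated-pod: (78 − 81)² / 81 = 0.1111
  axial-flowered constricted-pod: (29 − 27)² / 27 = 0.1481
  terminal-flowered inflated-pod: (27 − 27)² / 27 = 0.0000
  terminal-flowered constricted-pod: (10 − 9)² / 9 = 0.1111
χ² = 0.1111 + 0.1481 + 0.0000 + 0.1111 = 0.3703 ≈ 0.370

0.370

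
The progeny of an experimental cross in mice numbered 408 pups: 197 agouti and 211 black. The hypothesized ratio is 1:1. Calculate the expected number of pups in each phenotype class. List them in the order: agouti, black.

Expected counts for N = 408 under a 1:1 ratio (total parts = 2):
  agouti: 408 × 1/2 = 204
  black: 408 × 1/2 = 204

204, 204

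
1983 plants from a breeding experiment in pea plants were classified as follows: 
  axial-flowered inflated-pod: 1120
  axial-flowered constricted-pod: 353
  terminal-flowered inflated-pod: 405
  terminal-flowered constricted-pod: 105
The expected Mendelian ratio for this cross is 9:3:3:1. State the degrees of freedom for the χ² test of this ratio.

A goodness-of-fit test with 4 phenotype classes has df = 4 − 1 = 3.

3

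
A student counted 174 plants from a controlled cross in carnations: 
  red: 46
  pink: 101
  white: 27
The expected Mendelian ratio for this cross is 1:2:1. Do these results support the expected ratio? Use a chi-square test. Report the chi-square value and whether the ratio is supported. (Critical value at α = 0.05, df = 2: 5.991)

Total ratio parts = 4. Expected numbers out of 174:
  red: 174 × 1/4 = 43.5
  pink: 174 × 2/4 = 87
  white: 174 × 1/4 = 43.5
χ² = Σ (O − E)² / E
  red: (46 − 43.5)² / 43.5 = 0.1437
  pink: (101 − 87)² / 87 = 2.2529
  white: (27 − 43.5)² / 43.5 = 6.2586
χ² = 0.1437 + 2.2529 + 6.2586 = 8.6552 ≈ 8.655
Degrees of freedom = 3 − 1 = 2; critical value at α = 0.05 is 5.991.
Since 8.655 > 5.991, we reject the null hypothesis — the data do not fit the 1:2:1 ratio.

8.655; not consistent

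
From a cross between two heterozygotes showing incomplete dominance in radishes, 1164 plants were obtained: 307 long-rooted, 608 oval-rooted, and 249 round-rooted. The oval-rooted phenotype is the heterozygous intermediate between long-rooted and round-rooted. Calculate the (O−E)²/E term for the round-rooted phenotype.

With incomplete dominance, a heterozygote × heterozygote cross gives a 1:2:1 phenotypic ratio.
Under the 1:2:1 hypothesis (Σ ratio = 4, N = 1164):
  long-rooted: 1164 × 1/4 = 291
  oval-rooted: 1164 × 2/4 = 582
  round-rooted: 1164 × 1/4 = 291
Contribution of round-rooted: (249 − 291)² / 291 = 6.0619

6.062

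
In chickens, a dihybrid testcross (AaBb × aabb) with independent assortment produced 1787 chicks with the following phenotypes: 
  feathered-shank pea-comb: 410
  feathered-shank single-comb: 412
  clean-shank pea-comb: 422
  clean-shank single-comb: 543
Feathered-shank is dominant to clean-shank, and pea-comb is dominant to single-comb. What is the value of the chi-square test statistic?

A dihybrid testcross with independent assortment gives a 1:1:1:1 ratio.
Expected counts for N = 1787 under a 1:1:1:1 ratio (total parts = 4):
  feathered-shank pea-comb: 1787 × 1/4 = 446.75
  feathered-shank single-comb: 1787 × 1/4 = 446.75
  clean-shank pea-comb: 1787 × 1/4 = 446.75
  clean-shank single-comb: 1787 × 1/4 = 446.75
χ² = Σ (O − E)² / E
  feathered-shank pea-comb: (410 − 446.75)² / 446.75 = 3.0231
  feathered-shank single-comb: (412 − 446.75)² / 446.75 = 2.7030
  clean-shank pea-comb: (422 − 446.75)² / 446.75 = 1.3712
  clean-shank single-comb: (543 − 446.75)² / 446.75 = 20.7366
χ² = 3.0231 + 2.7030 + 1.3712 + 20.7366 = 27.8339 ≈ 27.834

27.834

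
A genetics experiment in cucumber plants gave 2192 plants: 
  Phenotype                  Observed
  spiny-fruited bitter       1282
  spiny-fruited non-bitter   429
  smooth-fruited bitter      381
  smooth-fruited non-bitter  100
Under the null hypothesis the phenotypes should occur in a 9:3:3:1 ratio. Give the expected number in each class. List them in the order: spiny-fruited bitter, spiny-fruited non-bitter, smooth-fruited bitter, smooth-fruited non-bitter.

1233, 411, 411, 137

The 9:3:3:1 ratio has 16 parts, so with N = 2192 the expected counts are:
  spiny-fruited bitter: 2192 × 9/16 = 1233
  spiny-fruited non-bitter: 2192 × 3/16 = 411
  smooth-fruited bitter: 2192 × 3/16 = 411
  smooth-fruited non-bitter: 2192 × 1/16 = 137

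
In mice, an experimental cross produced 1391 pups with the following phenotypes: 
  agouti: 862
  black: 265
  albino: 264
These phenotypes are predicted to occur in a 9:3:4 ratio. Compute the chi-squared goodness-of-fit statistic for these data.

The 9:3:4 ratio has 16 parts, so with N = 1391 the expected counts are:
  agouti: 1391 × 9/16 = 782.4375
  black: 1391 × 3/16 = 260.8125
  albino: 1391 × 4/16 = 347.75
χ² = Σ (O − E)² / E
  agouti: (862 − 782.4375)² / 782.4375 = 8.0903
  black: (265 − 260.8125)² / 260.8125 = 0.0672
  albino: (264 − 347.75)² / 347.75 = 20.1698
χ² = 8.0903 + 0.0672 + 20.1698 = 28.3273 ≈ 28.327

28.327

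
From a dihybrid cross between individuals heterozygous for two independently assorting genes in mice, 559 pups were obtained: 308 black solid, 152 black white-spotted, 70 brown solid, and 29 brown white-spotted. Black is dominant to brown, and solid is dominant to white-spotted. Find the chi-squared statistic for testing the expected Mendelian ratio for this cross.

33.948

A dihybrid F₂ with independent assortment and complete dominance at both loci gives a 9:3:3:1 phenotypic ratio.
Expected counts for N = 559 under a 9:3:3:1 ratio (total parts = 16):
  black solid: 559 × 9/16 = 314.4375
  black white-spotted: 559 × 3/16 = 104.8125
  brown solid: 559 × 3/16 = 104.8125
  brown white-spotted: 559 × 1/16 = 34.9375
χ² = Σ (O − E)² / E
  black solid: (308 − 314.4375)² / 314.4375 = 0.1318
  black white-spotted: (152 − 104.8125)² / 104.8125 = 21.2442
  brown solid: (70 − 104.8125)² / 104.8125 = 11.5626
  brown white-spotted: (29 − 34.9375)² / 34.9375 = 1.0091
χ² = 0.1318 + 21.2442 + 11.5626 + 1.0091 = 33.9477 ≈ 33.948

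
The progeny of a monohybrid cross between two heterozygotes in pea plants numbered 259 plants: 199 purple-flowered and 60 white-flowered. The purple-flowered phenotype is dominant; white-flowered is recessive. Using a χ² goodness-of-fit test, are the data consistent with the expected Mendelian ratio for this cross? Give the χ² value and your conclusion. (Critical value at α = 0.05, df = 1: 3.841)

For a monohybrid cross between heterozygotes with complete dominance, the expected phenotypic ratio is 3:1.
Total ratio parts = 4. Expected numbers out of 259:
  purple-flowered: 259 × 3/4 = 194.25
  white-flowered: 259 × 1/4 = 64.75
χ² = Σ (O − E)² / E
  purple-flowered: (199 − 194.25)² / 194.25 = 0.1162
  white-flowered: (60 − 64.75)² / 64.75 = 0.3485
χ² = 0.1162 + 0.3485 = 0.4647 ≈ 0.465
Degrees of freedom = 2 − 1 = 1; critical value at α = 0.05 is 3.841.
Since 0.465 < 3.841, we fail to reject the null hypothesis — the data are consistent with the 3:1 ratio.

0.465; consistent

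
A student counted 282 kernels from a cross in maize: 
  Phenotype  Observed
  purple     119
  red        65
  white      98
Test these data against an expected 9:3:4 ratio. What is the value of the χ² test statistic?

The 9:3:4 ratio has 16 parts, so with N = 282 the expected counts are:
  purple: 282 × 9/16 = 158.625
  red: 282 × 3/16 = 52.875
  white: 282 × 4/16 = 70.5
χ² = Σ (O − E)² / E
  purple: (119 − 158.625)² / 158.625 = 9.8984
  red: (65 − 52.875)² / 52.875 = 2.7804
  white: (98 − 70.5)² / 70.5 = 10.7270
χ² = 9.8984 + 2.7804 + 10.7270 = 23.4058 ≈ 23.406

23.406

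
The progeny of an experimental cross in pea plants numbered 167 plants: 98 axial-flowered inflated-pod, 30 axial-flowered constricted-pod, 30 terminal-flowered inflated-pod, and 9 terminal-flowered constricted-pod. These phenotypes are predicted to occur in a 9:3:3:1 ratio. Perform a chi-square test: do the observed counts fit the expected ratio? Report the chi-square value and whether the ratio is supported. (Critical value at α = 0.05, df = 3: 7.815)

Under the 9:3:3:1 hypothesis (Σ ratio = 16, N = 167):
  axial-flowered inflated-pod: 167 × 9/16 = 93.9375
  axial-flowered constricted-pod: 167 × 3/16 = 31.3125
  terminal-flowered inflated-pod: 167 × 3/16 = 31.3125
  terminal-flowered constricted-pod: 167 × 1/16 = 10.4375
χ² = Σ (O − E)² / E
  axial-flowered inflated-pod: (98 − 93.9375)² / 93.9375 = 0.1757
  axial-flowered constricted-pod: (30 − 31.3125)² / 31.3125 = 0.0550
  terminal-flowered inflated-pod: (30 − 31.3125)² / 31.3125 = 0.0550
  terminal-flowered constricted-pod: (9 − 10.4375)² / 10.4375 = 0.1980
χ² = 0.1757 + 0.0550 + 0.0550 + 0.1980 = 0.4837 ≈ 0.484
Degrees of freedom = 4 − 1 = 3; critical value at α = 0.05 is 7.815.
Since 0.484 < 7.815, we fail to reject the null hypothesis — the data are consistent with the 9:3:3:1 ratio.

0.484; consistent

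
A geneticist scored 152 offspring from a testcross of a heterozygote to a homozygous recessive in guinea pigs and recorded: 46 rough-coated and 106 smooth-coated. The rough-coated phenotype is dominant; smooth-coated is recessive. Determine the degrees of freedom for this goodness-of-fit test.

A testcross of a heterozygote (Aa × aa) gives a 1:1 phenotypic ratio.
A goodness-of-fit test with 2 phenotype classes has df = 2 − 1 = 1.

1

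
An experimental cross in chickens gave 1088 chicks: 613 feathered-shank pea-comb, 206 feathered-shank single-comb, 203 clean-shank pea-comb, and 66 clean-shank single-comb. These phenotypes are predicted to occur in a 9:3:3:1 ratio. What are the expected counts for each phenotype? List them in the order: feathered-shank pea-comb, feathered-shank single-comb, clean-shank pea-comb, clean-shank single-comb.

612, 204, 204, 68

Expected counts for N = 1088 under a 9:3:3:1 ratio (total parts = 16):
  feathered-shank pea-comb: 1088 × 9/16 = 612
  feathered-shank single-comb: 1088 × 3/16 = 204
  clean-shank pea-comb: 1088 × 3/16 = 204
  clean-shank single-comb: 1088 × 1/16 = 68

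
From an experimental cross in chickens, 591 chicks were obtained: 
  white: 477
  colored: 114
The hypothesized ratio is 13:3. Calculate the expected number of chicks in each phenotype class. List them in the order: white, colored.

480.1875, 110.8125

Expected counts for N = 591 under a 13:3 ratio (total parts = 16):
  white: 591 × 13/16 = 480.1875
  colored: 591 × 3/16 = 110.8125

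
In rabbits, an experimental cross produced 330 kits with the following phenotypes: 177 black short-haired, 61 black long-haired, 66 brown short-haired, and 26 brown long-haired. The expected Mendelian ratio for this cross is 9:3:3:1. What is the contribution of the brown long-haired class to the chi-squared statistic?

1.401

Under the 9:3:3:1 hypothesis (Σ ratio = 16, N = 330):
  black short-haired: 330 × 9/16 = 185.625
  black long-haired: 330 × 3/16 = 61.875
  brown short-haired: 330 × 3/16 = 61.875
  brown long-haired: 330 × 1/16 = 20.625
Contribution of brown long-haired: (26 − 20.625)² / 20.625 = 1.4008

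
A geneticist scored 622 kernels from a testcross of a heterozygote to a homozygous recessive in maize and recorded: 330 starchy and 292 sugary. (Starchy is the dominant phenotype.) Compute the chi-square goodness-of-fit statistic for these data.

A testcross of a heterozygote (Aa × aa) gives a 1:1 phenotypic ratio.
Expected counts for N = 622 under a 1:1 ratio (total parts = 2):
  starchy: 622 × 1/2 = 311
  sugary: 622 × 1/2 = 311
χ² = Σ (O − E)² / E
  starchy: (330 − 311)² / 311 = 1.1608
  sugary: (292 − 311)² / 311 = 1.1608
χ² = 1.1608 + 1.1608 = 2.3216 ≈ 2.322

2.322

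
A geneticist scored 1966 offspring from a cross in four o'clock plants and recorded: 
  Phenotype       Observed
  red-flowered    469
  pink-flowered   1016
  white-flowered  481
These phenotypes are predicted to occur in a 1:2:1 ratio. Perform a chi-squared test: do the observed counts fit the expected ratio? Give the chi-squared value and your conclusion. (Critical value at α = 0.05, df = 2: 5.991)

The 1:2:1 ratio has 4 parts, so with N = 1966 the expected counts are:
  red-flowered: 1966 × 1/4 = 491.5
  pink-flowered: 1966 × 2/4 = 983
  white-flowered: 1966 × 1/4 = 491.5
χ² = Σ (O − E)² / E
  red-flowered: (469 − 491.5)² / 491.5 = 1.0300
  pink-flowered: (1016 − 983)² / 983 = 1.1078
  white-flowered: (481 − 491.5)² / 491.5 = 0.2243
χ² = 1.0300 + 1.1078 + 0.2243 = 2.3621 ≈ 2.362
Degrees of freedom = 3 − 1 = 2; critical value at α = 0.05 is 5.991.
Since 2.362 < 5.991, we fail to reject the null hypothesis — the data are consistent with the 1:2:1 ratio.

2.362; consistent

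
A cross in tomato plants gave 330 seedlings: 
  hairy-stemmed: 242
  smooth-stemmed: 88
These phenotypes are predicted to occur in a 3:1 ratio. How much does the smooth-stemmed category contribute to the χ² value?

The 3:1 ratio has 4 parts, so with N = 330 the expected counts are:
  hairy-stemmed: 330 × 3/4 = 247.5
  smooth-stemmed: 330 × 1/4 = 82.5
Contribution of smooth-stemmed: (88 − 82.5)² / 82.5 = 0.3667

0.367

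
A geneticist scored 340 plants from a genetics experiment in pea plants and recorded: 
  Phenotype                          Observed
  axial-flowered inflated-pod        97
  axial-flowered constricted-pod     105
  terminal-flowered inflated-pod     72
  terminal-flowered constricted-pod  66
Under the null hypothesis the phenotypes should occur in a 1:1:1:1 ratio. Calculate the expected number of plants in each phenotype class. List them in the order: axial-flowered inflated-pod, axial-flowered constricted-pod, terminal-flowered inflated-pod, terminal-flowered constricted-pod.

Total ratio parts = 4. Expected numbers out of 340:
  axial-flowered inflated-pod: 340 × 1/4 = 85
  axial-flowered constricted-pod: 340 × 1/4 = 85
  terminal-flowered inflated-pod: 340 × 1/4 = 85
  terminal-flowered constricted-pod: 340 × 1/4 = 85

85, 85, 85, 85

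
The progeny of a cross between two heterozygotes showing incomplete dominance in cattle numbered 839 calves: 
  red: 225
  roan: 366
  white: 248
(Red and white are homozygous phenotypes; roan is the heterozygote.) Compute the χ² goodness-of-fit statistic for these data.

With incomplete dominance, a heterozygote × heterozygote cross gives a 1:2:1 phenotypic ratio.
Total ratio parts = 4. Expected numbers out of 839:
  red: 839 × 1/4 = 209.75
  roan: 839 × 2/4 = 419.5
  white: 839 × 1/4 = 209.75
χ² = Σ (O − E)² / E
  red: (225 − 209.75)² / 209.75 = 1.1088
  roan: (366 − 419.5)² / 419.5 = 6.8230
  white: (248 − 209.75)² / 209.75 = 6.9753
χ² = 1.1088 + 6.8230 + 6.9753 = 14.9071 ≈ 14.907

14.907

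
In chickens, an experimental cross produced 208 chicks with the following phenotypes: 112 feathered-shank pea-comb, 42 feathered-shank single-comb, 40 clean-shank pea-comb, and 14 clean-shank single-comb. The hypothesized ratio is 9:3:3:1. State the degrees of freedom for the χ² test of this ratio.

A goodness-of-fit test with 4 phenotype classes has df = 4 − 1 = 3.

3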